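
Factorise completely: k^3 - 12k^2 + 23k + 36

(k + 1)(k - 4)(k - 9)

Testing divisors of the constant over divisors of the leading coefficient, k = 9 is a root, giving the factor (k - 9) and quotient k^2 - 3k - 4.
The remaining quadratic factors as (k + 1)(k - 4).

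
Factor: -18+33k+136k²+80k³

(4k+3)(4k-1)(5k+6)

Testing divisors of the constant over divisors of the leading coefficient, k = -3/4 is a root, so (4k+3) divides it; the quotient is 20k²+19k-6.
The remaining quadratic factors as (4k-1)(5k+6).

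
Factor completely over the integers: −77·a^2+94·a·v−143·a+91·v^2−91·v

−(11·a+7·v)·(7·a−13·v+13)

Group: −7·a·(11·a+7·v) + (13·v−13)·(11·a+7·v); both groups contain (11·a+7·v).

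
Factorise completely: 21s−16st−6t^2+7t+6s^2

Group: 3s(2s−6t+7) + t(2s−6t+7); both groups contain (2s−6t+7).

(2s−6t+7)(3s+t)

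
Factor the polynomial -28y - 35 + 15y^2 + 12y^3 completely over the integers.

(4y + 5)(3y^2 - 7)

Group as (12y^3 - 28y) + (15y^2 - 35) = 4y(3y^2 - 7) + 5(3y^2 - 7).
Both groups share the factor (3y^2 - 7).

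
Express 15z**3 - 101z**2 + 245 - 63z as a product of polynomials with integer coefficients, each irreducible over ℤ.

By the rational root theorem, z = -5/3 is a root, so (3z + 5) divides it; the quotient is 5z**2 - 42z + 49.
The remaining quadratic factors as (5z - 7)(z - 7).

(3z + 5)(5z - 7)(z - 7)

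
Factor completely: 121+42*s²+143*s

(6*s+11)*(7*s+11)

Need a pair with product 42·121 = 5082 and sum 143: that's 77 and 66.
Split the middle term: 42*s²+77*s + 66*s+121 = 7*s*(6*s+11) + 11*(6*s+11).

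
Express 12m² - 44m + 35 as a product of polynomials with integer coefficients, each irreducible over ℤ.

Need a pair with product 12·35 = 420 and sum -44: that's -30 and -14.
Split the middle term: 12m² - 30m - 14m + 35 = 6m(2m - 5) - 7(2m - 5).

(2m - 5)(6m - 7)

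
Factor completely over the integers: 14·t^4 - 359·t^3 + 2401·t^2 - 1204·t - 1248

By the rational root theorem, t = -1/2 is a root, giving the factor (2·t + 1) and quotient 7·t^3 - 183·t^2 + 1292·t - 1248.
Then t = 12 is a root, so (t - 12) is a factor; dividing leaves 7·t^2 - 99·t + 104.
The remaining quadratic factors as (t - 13)(7·t - 8).

(2·t + 1)·(7·t - 8)·(t - 12)·(t - 13)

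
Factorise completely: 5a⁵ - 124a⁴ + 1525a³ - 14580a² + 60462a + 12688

(5a + 1)(a - 13)(a - 8)(a² - 4a + 122)

Among the possible rational roots, a = -1/5 is a root, so (5a + 1) is a factor; dividing leaves a⁴ - 25a³ + 310a² - 2978a + 12688.
Continuing, a = 13 is a root, so (a - 13) divides it; the quotient is a³ - 12a² + 154a - 976.
Continuing, a = 8 is a root, giving the factor (a - 8) and quotient a² - 4a + 122.
The quadratic a² - 4a + 122 has discriminant -472 < 0 and is irreducible over ℤ.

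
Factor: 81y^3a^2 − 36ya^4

9a^2y(3y − 2a)(3y + 2a)

Every term has a factor of 9ya^2. Then 9y^2 − 4a^2 = (3y)² − (2a)².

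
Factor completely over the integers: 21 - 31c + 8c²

(8c - 7)(c - 3)

Need a pair with product 8·21 = 168 and sum -31: that's -24 and -7.
Split the middle term: 8c² - 24c - 7c + 21 = 8c(c - 3) - 7(c - 3).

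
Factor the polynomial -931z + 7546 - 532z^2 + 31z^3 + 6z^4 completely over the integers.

(2z - 7)(3z + 14)(z + 11)(z - 7)

Among the possible rational roots, z = 7 is a root, so (z - 7) divides it; the quotient is 6z^3 + 73z^2 - 21z - 1078.
Then z = -11 is a root, giving the factor (z + 11) and quotient 6z^2 + 7z - 98.
The remaining quadratic factors as (2z - 7)(3z + 14).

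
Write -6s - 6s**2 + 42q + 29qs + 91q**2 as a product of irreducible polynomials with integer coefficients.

Group: 13q(7q - s) + (6s + 6)(7q - s); both groups contain (7q - s).

(13q + 6s + 6)(7q - s)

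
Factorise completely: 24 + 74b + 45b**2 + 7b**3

(7b + 3)(b + 2)(b + 4)

Testing divisors of the constant over divisors of the leading coefficient, b = -2 is a root, giving the factor (b + 2) and quotient 7b**2 + 31b + 12.
The remaining quadratic factors as (7b + 3)(b + 4).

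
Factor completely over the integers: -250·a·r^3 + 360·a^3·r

Every term has a factor of 10·a·r. Then 36·a^2 - 25·r^2 = (6·a)² − (5·r)².

10·a·r·(6·a + 5·r)·(6·a - 5·r)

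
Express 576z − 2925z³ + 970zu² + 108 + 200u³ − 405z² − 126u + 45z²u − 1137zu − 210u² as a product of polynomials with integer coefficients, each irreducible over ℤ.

−(15z − 10u + 6)(15z + 4u + 3)(13z + 5u − 6)

Group: 15z(−195z² + 55zu + 12z + 50u² − 90u + 36) + (4u + 3)(−195z² + 55zu + 12z + 50u² − 90u + 36); both groups contain (−195z² + 55zu + 12z + 50u² − 90u + 36), so (15z + 4u + 3) is a factor with cofactor −195z² + 55zu + 12z + 50u² − 90u + 36.
The cofactor groups again: −195z² + 55zu + 12z + 50u² − 90u + 36 = −15z(13z + 5u − 6) + (10u − 6)(13z + 5u − 6); both groups contain (13z + 5u − 6), giving −(15z − 10u + 6)(13z + 5u − 6).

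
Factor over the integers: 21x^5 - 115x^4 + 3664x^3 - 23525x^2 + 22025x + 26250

Trying the rational-root candidates, x = 5 is a root, so (x - 5) is a factor; dividing leaves 21x^4 - 10x^3 + 3614x^2 - 5455x - 5250.
Next, x = -2/3 is a root, so (3x + 2) divides it; the quotient is 7x^3 - 8x^2 + 1210x - 2625.
Continuing, x = 15/7 is a root, so (7x - 15) divides it; the quotient is x^2 + x + 175.
The quadratic x^2 + x + 175 has discriminant -699 < 0 and is irreducible over ℤ.

(3x + 2)(7x - 15)(x - 5)(x^2 + x + 175)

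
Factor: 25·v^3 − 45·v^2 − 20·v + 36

Group as (25·v^3 − 20·v) + (−45·v^2 + 36) = 5·v·(5·v^2 − 4) − 9·(5·v^2 − 4).
Both groups share the factor (5·v^2 − 4).

(5·v − 9)·(5·v^2 − 4)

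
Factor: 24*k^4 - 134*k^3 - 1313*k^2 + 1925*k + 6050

(2*k + 11)*(3*k + 5)*(4*k - 11)*(k - 10)

Trying the rational-root candidates, k = -11/2 is a root, so (2*k + 11) is a factor; dividing leaves 12*k^3 - 133*k^2 + 75*k + 550.
Next, k = 10 is a root, giving the factor (k - 10) and quotient 12*k^2 - 13*k - 55.
The remaining quadratic factors as (4*k - 11)(3*k + 5).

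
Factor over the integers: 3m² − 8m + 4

Need a pair with product 3·4 = 12 and sum −8: that's −2 and −6.
Split the middle term: 3m² − 2m − 6m + 4 = m(3m − 2) − 2(3m − 2).

(3m − 2)(m − 2)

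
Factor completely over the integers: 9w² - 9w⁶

Pull out the common factor 9w², leaving -w⁴ + 1.
Recognize a difference of squares with the parts 1 and w².
-w² + 1 is again a difference of squares: (-w + 1)(w + 1).

-9w²(w + 1)(w - 1)(w² + 1)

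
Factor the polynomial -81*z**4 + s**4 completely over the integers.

Write as (s**2)² − (9*z**2)², then factor s**2 - 9*z**2 once more.

(s + 3*z)*(s - 3*z)*(s**2 + 9*z**2)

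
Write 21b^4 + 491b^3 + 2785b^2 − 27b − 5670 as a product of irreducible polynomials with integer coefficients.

Testing divisors of the constant over divisors of the leading coefficient, b = −9 is a root, so (b + 9) is a factor; dividing leaves 21b^3 + 302b^2 + 67b − 630.
Then b = −14 is a root, so (b + 14) divides it; the quotient is 21b^2 + 8b − 45.
The remaining quadratic factors as (3b + 5)(7b − 9).

(3b + 5)(7b − 9)(b + 14)(b + 9)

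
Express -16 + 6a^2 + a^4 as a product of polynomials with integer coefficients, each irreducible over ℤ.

Substitute u = a^2 to get a quadratic in u, then factor.
a^2 + 8 is irreducible over ℤ (always positive, so no real roots).
a^2 - 2 is irreducible over ℤ (2 is not a perfect square).

(a^2 + 8)(a^2 - 2)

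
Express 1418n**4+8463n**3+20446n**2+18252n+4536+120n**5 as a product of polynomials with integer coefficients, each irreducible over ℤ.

(4n+9)(5n+2)(6n+7)(n**2+8n+36)

Testing divisors of the constant over divisors of the leading coefficient, n = -7/6 is a root, so (6n+7) is a factor; dividing leaves 20n**4+213n**3+1162n**2+2052n+648.
Next, n = -9/4 is a root, so (4n+9) is a factor; dividing leaves 5n**3+42n**2+196n+72.
Continuing, n = -2/5 is a root, giving the factor (5n+2) and quotient n**2+8n+36.
The quadratic n**2+8n+36 has discriminant -80 < 0 and is irreducible over ℤ.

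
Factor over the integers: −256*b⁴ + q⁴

(q − 4*b)*(q + 4*b)*(q² + 16*b²)

Write as (q²)² − (16*b²)², then factor q² − 16*b² once more.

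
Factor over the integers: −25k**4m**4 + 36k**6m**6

k**4m**4(6km + 5)(6km − 5)

Every term has a factor of k**4m**4; factoring it out leaves 36k**2m**2 − 25.
Recognize a difference of squares with the parts 6km and 5.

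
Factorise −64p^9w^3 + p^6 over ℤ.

Every term has a factor of p^6; factoring it out leaves −64p^3w^3 + 1.
Recognize a difference of cubes with the parts 1 and 4pw.

−p^6(4pw − 1)(16p^2w^2 + 4pw + 1)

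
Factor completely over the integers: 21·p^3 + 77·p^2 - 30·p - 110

(3·p + 11)·(7·p^2 - 10)

Group as (21·p^3 - 30·p) + (77·p^2 - 110) = 3·p·(7·p^2 - 10) + 11·(7·p^2 - 10).
Both groups share the factor (7·p^2 - 10).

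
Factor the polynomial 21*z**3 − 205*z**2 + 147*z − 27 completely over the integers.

Trying the rational-root candidates, z = 3/7 is a root, so (7*z − 3) is a factor; dividing leaves 3*z**2 − 28*z + 9.
The remaining quadratic factors as (3*z − 1)(z − 9).

(3*z − 1)*(7*z − 3)*(z − 9)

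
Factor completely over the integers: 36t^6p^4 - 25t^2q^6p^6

p^4t^2(6t^2 - 5q^3p)(6t^2 + 5q^3p)

Factor out t^2p^4 first: what remains is 36t^4 - 25q^6p^2.
Recognize a difference of squares with the parts 6t^2 and 5q^3p.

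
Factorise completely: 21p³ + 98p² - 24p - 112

(3p + 14)(7p² - 8)

Group as (21p³ - 24p) + (98p² - 112) = 3p(7p² - 8) + 14(7p² - 8).
Both groups share the factor (7p² - 8).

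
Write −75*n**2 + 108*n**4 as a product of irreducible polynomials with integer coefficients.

Every term has a factor of 3*n**2. Then 36*n**2 − 25 = (6*n)² − (5)².

3*n**2*(6*n + 5)*(6*n − 5)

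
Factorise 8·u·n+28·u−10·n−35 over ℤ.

(2·n+7)·(4·u−5)

Group as (8·u·n+28·u) + (−10·n−35) = 4·u·(2·n+7) − 5·(2·n+7).
Both groups share the factor (2·n+7).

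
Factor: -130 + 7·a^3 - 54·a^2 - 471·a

(7·a + 2)·(a + 5)·(a - 13)

Trying the rational-root candidates, a = -5 is a root, so (a + 5) divides it; the quotient is 7·a^2 - 89·a - 26.
The remaining quadratic factors as (7·a + 2)(a - 13).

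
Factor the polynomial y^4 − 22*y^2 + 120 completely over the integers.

Substitute u = y^2 to get a quadratic in u, then factor.
y^2 − 10 is irreducible over ℤ (10 is not a perfect square).
y^2 − 12 is irreducible over ℤ (12 is not a perfect square).

(y^2 − 10)*(y^2 − 12)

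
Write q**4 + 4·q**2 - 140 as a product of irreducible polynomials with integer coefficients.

Substitute u = q**2 to get a quadratic in u, then factor.
q**2 + 14 is irreducible over ℤ (always positive, so no real roots).
q**2 - 10 is irreducible over ℤ (10 is not a perfect square).

(q**2 + 14)·(q**2 - 10)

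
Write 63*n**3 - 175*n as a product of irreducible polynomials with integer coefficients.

Every term has a factor of 7*n. Then 9*n**2 - 25 = (3*n)² − (5)².

7*n*(3*n + 5)*(3*n - 5)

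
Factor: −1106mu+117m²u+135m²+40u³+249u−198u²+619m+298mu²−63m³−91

−(3m+4u−13)(3m−10u+7)(7m+u−1)

Group: 3m(−21m²−31mu+94m−4u²+17u−13) + (−10u+7)(−21m²−31mu+94m−4u²+17u−13); both groups contain (−21m²−31mu+94m−4u²+17u−13), so (3m−10u+7) is a factor with cofactor −21m²−31mu+94m−4u²+17u−13.
The cofactor groups again: −21m²−31mu+94m−4u²+17u−13 = −7m(3m+4u−13) + (−u+1)(3m+4u−13); both groups contain (3m+4u−13), giving −(7m+u−1)(3m+4u−13).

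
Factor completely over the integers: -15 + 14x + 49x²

Need a pair with product 49·(-15) = -735 and sum 14: that's 35 and -21.
Split the middle term: 49x² + 35x - 21x - 15 = 7x(7x + 5) - 3(7x + 5).

(7x + 5)(7x - 3)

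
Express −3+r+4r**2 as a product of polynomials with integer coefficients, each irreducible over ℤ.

Need a pair with product 4·(−3) = −12 and sum 1: that's 4 and −3.
Split the middle term: 4r**2+4r − 3r−3 = 4r(r+1) − 3(r+1).

(4r−3)(r+1)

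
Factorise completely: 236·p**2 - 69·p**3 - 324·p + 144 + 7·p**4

By the rational root theorem, p = 2 is a root, so (p - 2) is a factor; dividing leaves 7·p**3 - 55·p**2 + 126·p - 72.
Next, p = 3 is a root, so (p - 3) is a factor; dividing leaves 7·p**2 - 34·p + 24.
The remaining quadratic factors as (p - 4)(7·p - 6).

(7·p - 6)·(p - 2)·(p - 3)·(p - 4)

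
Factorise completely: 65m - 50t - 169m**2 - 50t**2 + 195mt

-(13m - 10t)(13m - 5t - 5)

Group: -13m(13m - 10t) + (5t + 5)(13m - 10t); both groups contain (13m - 10t).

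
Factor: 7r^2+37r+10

(7r+2)(r+5)

Need a pair with product 7·10 = 70 and sum 37: that's 35 and 2.
Split the middle term: 7r^2+35r + 2r+10 = 7r(r+5) + 2(r+5).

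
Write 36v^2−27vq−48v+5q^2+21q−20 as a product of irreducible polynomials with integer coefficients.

(12v−5q+4)(3v−q−5)

Group: 12v(3v−q−5) + (−5q+4)(3v−q−5); both groups contain (3v−q−5).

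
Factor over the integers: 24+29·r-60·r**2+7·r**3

Trying the rational-root candidates, r = 8 is a root, so (r-8) divides it; the quotient is 7·r**2-4·r-3.
The remaining quadratic factors as (7·r+3)(r-1).

(7·r+3)·(r-1)·(r-8)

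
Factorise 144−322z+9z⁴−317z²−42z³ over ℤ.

Among the possible rational roots, z = −8/3 is a root, giving the factor (3z+8) and quotient 3z³−22z²−47z+18.
Then z = 9 is a root, so (z−9) divides it; the quotient is 3z²+5z−2.
The remaining quadratic factors as (z+2)(3z−1).

(3z+8)(3z−1)(z+2)(z−9)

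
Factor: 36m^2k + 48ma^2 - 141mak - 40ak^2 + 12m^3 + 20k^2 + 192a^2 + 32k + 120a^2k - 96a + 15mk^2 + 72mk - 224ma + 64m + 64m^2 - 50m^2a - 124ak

(2m - 3a + k)(3m - 8a + 4)(2m + 5k + 8)

Group: 3m(4m^2 - 6ma + 12mk + 16m - 15ak - 24a + 5k^2 + 8k) + (-8a + 4)(4m^2 - 6ma + 12mk + 16m - 15ak - 24a + 5k^2 + 8k); both groups contain (4m^2 - 6ma + 12mk + 16m - 15ak - 24a + 5k^2 + 8k), so (3m - 8a + 4) is a factor with cofactor 4m^2 - 6ma + 12mk + 16m - 15ak - 24a + 5k^2 + 8k.
The cofactor groups again: 4m^2 - 6ma + 12mk + 16m - 15ak - 24a + 5k^2 + 8k = 2m(2m - 3a + k) + (5k + 8)(2m - 3a + k); both groups contain (2m - 3a + k), giving (2m + 5k + 8)(2m - 3a + k).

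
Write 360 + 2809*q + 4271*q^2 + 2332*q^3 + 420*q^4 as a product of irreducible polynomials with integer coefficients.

Trying the rational-root candidates, q = -1/6 is a root, giving the factor (6*q + 1) and quotient 70*q^3 + 377*q^2 + 649*q + 360.
Next, q = -8/5 is a root, giving the factor (5*q + 8) and quotient 14*q^2 + 53*q + 45.
The remaining quadratic factors as (7*q + 9)(2*q + 5).

(2*q + 5)*(5*q + 8)*(6*q + 1)*(7*q + 9)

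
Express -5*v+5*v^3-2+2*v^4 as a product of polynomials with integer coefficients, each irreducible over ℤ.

Among the possible rational roots, v = 1 is a root, so (v-1) is a factor; dividing leaves 2*v^3+7*v^2+7*v+2.
Then v = -1 is a root, giving the factor (v+1) and quotient 2*v^2+5*v+2.
The remaining quadratic factors as (v+2)(2*v+1).

(2*v+1)*(v+1)*(v+2)*(v-1)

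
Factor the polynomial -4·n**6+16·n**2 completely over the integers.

Factor out 4·n**2 first: what remains is -n**4+4.
Recognize a difference of squares with the parts 2 and n**2.

-4·n**2·(n**2+2)·(n**2-2)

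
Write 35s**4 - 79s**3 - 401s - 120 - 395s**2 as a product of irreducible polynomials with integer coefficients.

(5s + 3)(7s + 8)(s + 1)(s - 5)

By the rational root theorem, s = -3/5 is a root, so (5s + 3) is a factor; dividing leaves 7s**3 - 20s**2 - 67s - 40.
Continuing, s = 5 is a root, so (s - 5) divides it; the quotient is 7s**2 + 15s + 8.
The remaining quadratic factors as (7s + 8)(s + 1).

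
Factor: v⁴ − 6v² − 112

Substitute u = v² to get a quadratic in u, then factor.
v² − 14 is irreducible over ℤ (14 is not a perfect square).
v² + 8 is irreducible over ℤ (always positive, so no real roots).

(v² + 8)(v² − 14)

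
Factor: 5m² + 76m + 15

Need a pair with product 5·15 = 75 and sum 76: that's 75 and 1.
Split the middle term: 5m² + 75m + m + 15 = 5m(m + 15) + (m + 15).

(5m + 1)(m + 15)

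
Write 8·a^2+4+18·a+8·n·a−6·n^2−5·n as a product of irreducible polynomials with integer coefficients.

Group: −3·n·(2·n−4·a−1) + (−2·a−4)·(2·n−4·a−1); both groups contain (2·n−4·a−1).

−(2·n−4·a−1)·(3·n+2·a+4)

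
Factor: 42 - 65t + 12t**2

Need a pair with product 12·42 = 504 and sum -65: that's -56 and -9.
Split the middle term: 12t**2 - 56t - 9t + 42 = 4t(3t - 14) - 3(3t - 14).

(3t - 14)(4t - 3)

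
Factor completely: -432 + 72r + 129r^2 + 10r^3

(2r - 3)(5r + 12)(r + 12)

Trying the rational-root candidates, r = 3/2 is a root, so (2r - 3) is a factor; dividing leaves 5r^2 + 72r + 144.
The remaining quadratic factors as (5r + 12)(r + 12).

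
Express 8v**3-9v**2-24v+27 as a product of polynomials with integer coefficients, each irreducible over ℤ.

(8v-9)(v**2-3)

Group as (8v**3-24v) + (-9v**2+27) = 8v(v**2-3) - 9(v**2-3).
Both groups share the factor (v**2-3).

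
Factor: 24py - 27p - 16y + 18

(3p - 2)(8y - 9)

Group as (24py - 27p) + (-16y + 18) = 3p(8y - 9) - 2(8y - 9).
Both groups share the factor (8y - 9).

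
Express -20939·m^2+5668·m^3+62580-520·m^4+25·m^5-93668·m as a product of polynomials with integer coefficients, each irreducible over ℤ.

Trying the rational-root candidates, m = -14/5 is a root, so (5·m+14) is a factor; dividing leaves 5·m^4-118·m^3+1464·m^2-8287·m+4470.
Then m = 10 is a root, so (m-10) divides it; the quotient is 5·m^3-68·m^2+784·m-447.
Then m = 3/5 is a root, so (5·m-3) is a factor; dividing leaves m^2-13·m+149.
The quadratic m^2-13·m+149 has discriminant -427 < 0 and is irreducible over ℤ.

(5·m+14)·(5·m-3)·(m-10)·(m^2-13·m+149)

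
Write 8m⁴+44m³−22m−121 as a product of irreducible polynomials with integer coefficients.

(2m+11)(4m³−11)

Group as (8m⁴−22m) + (44m³−121) = 2m(4m³−11) + 11(4m³−11).
Both groups share the factor (4m³−11).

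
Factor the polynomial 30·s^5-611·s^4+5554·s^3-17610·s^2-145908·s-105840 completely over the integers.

(5·s+14)·(6·s+5)·(s-12)·(s^2-12·s+126)

Testing divisors of the constant over divisors of the leading coefficient, s = 12 is a root, so (s-12) divides it; the quotient is 30·s^4-251·s^3+2542·s^2+12894·s+8820.
Next, s = -14/5 is a root, so (5·s+14) divides it; the quotient is 6·s^3-67·s^2+696·s+630.
Continuing, s = -5/6 is a root, so (6·s+5) is a factor; dividing leaves s^2-12·s+126.
The quadratic s^2-12·s+126 has discriminant -360 < 0 and is irreducible over ℤ.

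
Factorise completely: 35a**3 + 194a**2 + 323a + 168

Testing divisors of the constant over divisors of the leading coefficient, a = −8/7 is a root, giving the factor (7a + 8) and quotient 5a**2 + 22a + 21.
The remaining quadratic factors as (5a + 7)(a + 3).

(5a + 7)(7a + 8)(a + 3)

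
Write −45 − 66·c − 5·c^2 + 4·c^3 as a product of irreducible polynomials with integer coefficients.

Among the possible rational roots, c = −3/4 is a root, so (4·c + 3) is a factor; dividing leaves c^2 − 2·c − 15.
The remaining quadratic factors as (c + 3)(c − 5).

(4·c + 3)·(c + 3)·(c − 5)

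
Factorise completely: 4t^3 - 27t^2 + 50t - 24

Testing divisors of the constant over divisors of the leading coefficient, t = 2 is a root, giving the factor (t - 2) and quotient 4t^2 - 19t + 12.
The remaining quadratic factors as (t - 4)(4t - 3).

(4t - 3)(t - 2)(t - 4)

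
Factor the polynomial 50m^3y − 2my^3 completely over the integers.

2my(5m + y)(5m − y)

Factor out 2my, leaving 25m^2 − y^2, which is a difference of two squares.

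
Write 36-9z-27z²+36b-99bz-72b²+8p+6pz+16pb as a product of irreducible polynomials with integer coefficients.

Group: 2p(8b+3z+4) + (-9b-9z+9)(8b+3z+4); both groups contain (8b+3z+4).

(2p-9b-9z+9)(8b+3z+4)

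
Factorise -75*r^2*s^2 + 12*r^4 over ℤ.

Every term has a factor of 3*r^2. Then 4*r^2 - 25*s^2 = (2*r)² − (5*s)².

3*r^2*(2*r + 5*s)*(2*r - 5*s)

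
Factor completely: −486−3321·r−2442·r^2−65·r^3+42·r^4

Testing divisors of the constant over divisors of the leading coefficient, r = 9 is a root, giving the factor (r−9) and quotient 42·r^3+313·r^2+375·r+54.
Then r = −9/7 is a root, giving the factor (7·r+9) and quotient 6·r^2+37·r+6.
The remaining quadratic factors as (6·r+1)(r+6).

(6·r+1)·(7·r+9)·(r+6)·(r−9)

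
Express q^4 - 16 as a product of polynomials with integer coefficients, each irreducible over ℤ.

(q)⁴ − (2)⁴ = ((q)² − (2)²)((q)² + (2)²); the first factor splits again, the second (q^2 + 4) is irreducible.

(q + 2)·(q - 2)·(q^2 + 4)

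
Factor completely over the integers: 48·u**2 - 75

3·(4·u + 5)·(4·u - 5)

Pull out the common factor 3; 16·u**2 - 25 is a difference of squares.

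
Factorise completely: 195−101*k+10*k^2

(2*k−15)*(5*k−13)

Need a pair with product 10·195 = 1950 and sum −101: that's −26 and −75.
Split the middle term: 10*k^2−26*k − 75*k+195 = 2*k*(5*k−13) − 15*(5*k−13).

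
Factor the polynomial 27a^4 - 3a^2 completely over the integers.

3a^2(3a + 1)(3a - 1)

Pull out the common factor 3a^2; 9a^2 - 1 is a difference of squares.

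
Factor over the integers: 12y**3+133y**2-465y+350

Testing divisors of the constant over divisors of the leading coefficient, y = 5/3 is a root, so (3y-5) divides it; the quotient is 4y**2+51y-70.
The remaining quadratic factors as (4y-5)(y+14).

(3y-5)(4y-5)(y+14)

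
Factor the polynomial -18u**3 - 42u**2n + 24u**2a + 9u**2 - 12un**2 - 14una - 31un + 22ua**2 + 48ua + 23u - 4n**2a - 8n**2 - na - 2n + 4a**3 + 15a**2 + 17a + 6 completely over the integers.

-(2u + 4n - 4a - 3)(3u + a + 2)(3u + n + a + 1)

Group: 3u(-6u**2 - 14un + 10ua + 7u - 4n**2 - n + 4a**2 + 7a + 3) + (a + 2)(-6u**2 - 14un + 10ua + 7u - 4n**2 - n + 4a**2 + 7a + 3); both groups contain (-6u**2 - 14un + 10ua + 7u - 4n**2 - n + 4a**2 + 7a + 3), so (3u + a + 2) is a factor with cofactor -6u**2 - 14un + 10ua + 7u - 4n**2 - n + 4a**2 + 7a + 3.
The cofactor groups again: -6u**2 - 14un + 10ua + 7u - 4n**2 - n + 4a**2 + 7a + 3 = -2u(3u + n + a + 1) + (-4n + 4a + 3)(3u + n + a + 1); both groups contain (3u + n + a + 1), giving -(2u + 4n - 4a - 3)(3u + n + a + 1).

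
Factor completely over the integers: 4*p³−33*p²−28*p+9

(4*p−1)*(p+1)*(p−9)

Trying the rational-root candidates, p = 1/4 is a root, so (4*p−1) divides it; the quotient is p²−8*p−9.
The remaining quadratic factors as (p+1)(p−9).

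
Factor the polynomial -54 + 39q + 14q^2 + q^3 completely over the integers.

(q + 6)(q + 9)(q - 1)

By the rational root theorem, q = -9 is a root, so (q + 9) is a factor; dividing leaves q^2 + 5q - 6.
The remaining quadratic factors as (q - 1)(q + 6).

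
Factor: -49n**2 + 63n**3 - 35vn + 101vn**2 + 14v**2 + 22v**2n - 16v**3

-(2v - 7n)(8v + 9n - 7)(v + n)

Group: 8v(-2v**2 + 5vn + 7n**2) + (9n - 7)(-2v**2 + 5vn + 7n**2); both groups contain (-2v**2 + 5vn + 7n**2), so (8v + 9n - 7) is a factor with cofactor -2v**2 + 5vn + 7n**2.
The cofactor groups again: -2v**2 + 5vn + 7n**2 = -2v(v + n) + 7n(v + n); both groups contain (v + n), giving -(2v - 7n)(v + n).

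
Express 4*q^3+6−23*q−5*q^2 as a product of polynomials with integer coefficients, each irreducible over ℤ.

Among the possible rational roots, q = −2 is a root, so (q+2) is a factor; dividing leaves 4*q^2−13*q+3.
The remaining quadratic factors as (q−3)(4*q−1).

(4*q−1)*(q+2)*(q−3)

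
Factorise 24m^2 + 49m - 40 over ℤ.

(3m + 8)(8m - 5)

Need a pair with product 24·(-40) = -960 and sum 49: that's -15 and 64.
Split the middle term: 24m^2 - 15m + 64m - 40 = 3m(8m - 5) + 8(8m - 5).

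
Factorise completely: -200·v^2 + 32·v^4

8·v^2·(2·v + 5)·(2·v - 5)

Factor out 8·v^2, leaving 4·v^2 - 25, which is a difference of two squares.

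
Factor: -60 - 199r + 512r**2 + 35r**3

Trying the rational-root candidates, r = 4/7 is a root, giving the factor (7r - 4) and quotient 5r**2 + 76r + 15.
The remaining quadratic factors as (r + 15)(5r + 1).

(5r + 1)(7r - 4)(r + 15)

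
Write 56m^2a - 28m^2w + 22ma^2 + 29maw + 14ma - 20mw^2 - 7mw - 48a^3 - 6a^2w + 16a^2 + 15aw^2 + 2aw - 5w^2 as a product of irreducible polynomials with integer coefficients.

(4m - 3a + 1)(2a - w)(7m + 8a + 5w)

Group: 7m(8ma - 4mw - 6a^2 + 3aw + 2a - w) + (8a + 5w)(8ma - 4mw - 6a^2 + 3aw + 2a - w); both groups contain (8ma - 4mw - 6a^2 + 3aw + 2a - w), so (7m + 8a + 5w) is a factor with cofactor 8ma - 4mw - 6a^2 + 3aw + 2a - w.
The cofactor groups again: 8ma - 4mw - 6a^2 + 3aw + 2a - w = 4m(2a - w) + (-3a + 1)(2a - w); both groups contain (2a - w), giving (4m - 3a + 1)(2a - w).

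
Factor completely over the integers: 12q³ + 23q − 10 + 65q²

Trying the rational-root candidates, q = −5 is a root, so (q + 5) is a factor; dividing leaves 12q² + 5q − 2.
The remaining quadratic factors as (3q + 2)(4q − 1).

(3q + 2)(4q − 1)(q + 5)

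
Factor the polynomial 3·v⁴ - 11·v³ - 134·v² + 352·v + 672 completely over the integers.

By the rational root theorem, v = 4 is a root, so (v - 4) divides it; the quotient is 3·v³ + v² - 130·v - 168.
Then v = -4/3 is a root, giving the factor (3·v + 4) and quotient v² - v - 42.
The remaining quadratic factors as (v + 6)(v - 7).

(3·v + 4)·(v + 6)·(v - 4)·(v - 7)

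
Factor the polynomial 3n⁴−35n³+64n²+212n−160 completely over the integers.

(3n−2)(n+2)(n−5)(n−8)

By the rational root theorem, n = 5 is a root, so (n−5) divides it; the quotient is 3n³−20n²−36n+32.
Continuing, n = −2 is a root, so (n+2) is a factor; dividing leaves 3n²−26n+16.
The remaining quadratic factors as (n−8)(3n−2).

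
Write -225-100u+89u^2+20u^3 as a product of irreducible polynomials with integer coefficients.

(4u+5)(5u-9)(u+5)

Testing divisors of the constant over divisors of the leading coefficient, u = -5/4 is a root, so (4u+5) is a factor; dividing leaves 5u^2+16u-45.
The remaining quadratic factors as (u+5)(5u-9).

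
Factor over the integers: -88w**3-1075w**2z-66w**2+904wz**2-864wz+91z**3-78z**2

Group: 11w(-8w**2-97wz-6w+91z**2-78z) + z(-8w**2-97wz-6w+91z**2-78z); both groups contain (-8w**2-97wz-6w+91z**2-78z), so (11w+z) is a factor with cofactor -8w**2-97wz-6w+91z**2-78z.
The cofactor groups again: -8w**2-97wz-6w+91z**2-78z = -w(8w-7z+6) - 13z(8w-7z+6); both groups contain (8w-7z+6), giving -(w+13z)(8w-7z+6).

-(11w+z)(8w-7z+6)(w+13z)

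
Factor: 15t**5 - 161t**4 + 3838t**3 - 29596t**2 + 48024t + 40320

Testing divisors of the constant over divisors of the leading coefficient, t = -3/5 is a root, so (5t + 3) is a factor; dividing leaves 3t**4 - 34t**3 + 788t**2 - 6392t + 13440.
Continuing, t = 10/3 is a root, so (3t - 10) is a factor; dividing leaves t**3 - 8t**2 + 236t - 1344.
Then t = 6 is a root, so (t - 6) is a factor; dividing leaves t**2 - 2t + 224.
The quadratic t**2 - 2t + 224 has discriminant -892 < 0 and is irreducible over ℤ.

(3t - 10)(5t + 3)(t - 6)(t**2 - 2t + 224)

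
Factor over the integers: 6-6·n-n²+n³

Group as (n³-6·n) + (-n²+6) = n·(n²-6) - (n²-6).
Both groups share the factor (n²-6).

(n-1)·(n²-6)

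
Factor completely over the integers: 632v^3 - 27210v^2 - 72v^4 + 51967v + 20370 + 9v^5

Among the possible rational roots, v = 15 is a root, giving the factor (v - 15) and quotient 9v^4 + 63v^3 + 1577v^2 - 3555v - 1358.
Continuing, v = -1/3 is a root, so (3v + 1) is a factor; dividing leaves 3v^3 + 20v^2 + 519v - 1358.
Next, v = 7/3 is a root, giving the factor (3v - 7) and quotient v^2 + 9v + 194.
The quadratic v^2 + 9v + 194 has discriminant -695 < 0 and is irreducible over ℤ.

(3v + 1)(3v - 7)(v - 15)(v^2 + 9v + 194)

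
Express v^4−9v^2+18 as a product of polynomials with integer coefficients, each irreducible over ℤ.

Substitute u = v^2 to get a quadratic in u, then factor.
v^2−6 is irreducible over ℤ (6 is not a perfect square).
v^2−3 is irreducible over ℤ (3 is not a perfect square).

(v^2−3)(v^2−6)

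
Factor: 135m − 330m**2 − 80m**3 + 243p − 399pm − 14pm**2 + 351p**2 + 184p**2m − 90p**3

−(2p − 2m − 9)(5p − 8m + 3)(9p + 5m)

Group: 9p(−10p**2 + 26pm + 39p − 16m**2 − 66m + 27) + 5m(−10p**2 + 26pm + 39p − 16m**2 − 66m + 27); both groups contain (−10p**2 + 26pm + 39p − 16m**2 − 66m + 27), so (9p + 5m) is a factor with cofactor −10p**2 + 26pm + 39p − 16m**2 − 66m + 27.
The cofactor groups again: −10p**2 + 26pm + 39p − 16m**2 − 66m + 27 = −5p(2p − 2m − 9) + (8m − 3)(2p − 2m − 9); both groups contain (2p − 2m − 9), giving −(5p − 8m + 3)(2p − 2m − 9).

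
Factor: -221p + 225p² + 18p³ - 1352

By the rational root theorem, p = 8/3 is a root, so (3p - 8) divides it; the quotient is 6p² + 91p + 169.
The remaining quadratic factors as (p + 13)(6p + 13).

(3p - 8)(6p + 13)(p + 13)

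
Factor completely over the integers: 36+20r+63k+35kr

Group as (35kr+63k) + (20r+36) = 7k(5r+9) + 4(5r+9).
Both groups share the factor (5r+9).

(5r+9)(7k+4)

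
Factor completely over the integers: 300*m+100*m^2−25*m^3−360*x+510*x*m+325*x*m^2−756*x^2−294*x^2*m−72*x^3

−(6*x−5*m)*(12*x−m+6)*(x+5*m+10)

Group: x*(−72*x^2+66*x*m−36*x−5*m^2+30*m) + (5*m+10)*(−72*x^2+66*x*m−36*x−5*m^2+30*m); both groups contain (−72*x^2+66*x*m−36*x−5*m^2+30*m), so (x+5*m+10) is a factor with cofactor −72*x^2+66*x*m−36*x−5*m^2+30*m.
The cofactor groups again: −72*x^2+66*x*m−36*x−5*m^2+30*m = −12*x*(6*x−5*m) + (m−6)*(6*x−5*m); both groups contain (6*x−5*m), giving −(12*x−m+6)*(6*x−5*m).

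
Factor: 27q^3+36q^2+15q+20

Group as (27q^3+15q) + (36q^2+20) = 3q(9q^2+5) + 4(9q^2+5).
Both groups share the factor (9q^2+5).

(3q+4)(9q^2+5)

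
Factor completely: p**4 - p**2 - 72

(p + 3)(p - 3)(p**2 + 8)

Substitute u = p**2 to get a quadratic in u, then factor.
p**2 + 8 is irreducible over ℤ (always positive, so no real roots).
p**2 - 9 is a difference of squares.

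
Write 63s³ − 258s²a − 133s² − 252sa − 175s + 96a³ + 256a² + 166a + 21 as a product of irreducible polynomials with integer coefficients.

Group: 9s(7s² − 24sa − 14s − 16a² − 40a − 21) + (−6a − 1)(7s² − 24sa − 14s − 16a² − 40a − 21); both groups contain (7s² − 24sa − 14s − 16a² − 40a − 21), so (9s − 6a − 1) is a factor with cofactor 7s² − 24sa − 14s − 16a² − 40a − 21.
The cofactor groups again: 7s² − 24sa − 14s − 16a² − 40a − 21 = 7s(s − 4a − 3) + (4a + 7)(s − 4a − 3); both groups contain (s − 4a − 3), giving (7s + 4a + 7)(s − 4a − 3).

(s − 4a − 3)(9s − 6a − 1)(7s + 4a + 7)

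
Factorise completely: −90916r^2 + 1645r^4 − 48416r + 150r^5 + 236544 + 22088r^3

By the rational root theorem, r = 11/6 is a root, so (6r − 11) is a factor; dividing leaves 25r^4 + 320r^3 + 4268r^2 − 7328r − 21504.
Then r = 14/5 is a root, giving the factor (5r − 14) and quotient 5r^3 + 78r^2 + 1072r + 1536.
Continuing, r = −8/5 is a root, so (5r + 8) divides it; the quotient is r^2 + 14r + 192.
The quadratic r^2 + 14r + 192 has discriminant −572 < 0 and is irreducible over ℤ.

(5r + 8)(5r − 14)(6r − 11)(r^2 + 14r + 192)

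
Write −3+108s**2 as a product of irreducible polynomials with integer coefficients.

Pull out the common factor 3; 36s**2−1 is a difference of squares.

3(6s+1)(6s−1)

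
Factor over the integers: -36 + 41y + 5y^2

(5y - 4)(y + 9)

Need a pair with product 5·(-36) = -180 and sum 41: that's -4 and 45.
Split the middle term: 5y^2 - 4y + 45y - 36 = y(5y - 4) + 9(5y - 4).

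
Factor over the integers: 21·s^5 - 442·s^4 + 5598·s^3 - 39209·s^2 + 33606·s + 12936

Testing divisors of the constant over divisors of the leading coefficient, s = -2/7 is a root, so (7·s + 2) divides it; the quotient is 3·s^4 - 64·s^3 + 818·s^2 - 5835·s + 6468.
Next, s = 4/3 is a root, giving the factor (3·s - 4) and quotient s^3 - 20·s^2 + 246·s - 1617.
Then s = 11 is a root, so (s - 11) is a factor; dividing leaves s^2 - 9·s + 147.
The quadratic s^2 - 9·s + 147 has discriminant -507 < 0 and is irreducible over ℤ.

(3·s - 4)·(7·s + 2)·(s - 11)·(s^2 - 9·s + 147)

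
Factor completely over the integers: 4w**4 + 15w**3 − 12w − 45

(4w + 15)(w**3 − 3)

Group as (4w**4 − 12w) + (15w**3 − 45) = 4w(w**3 − 3) + 15(w**3 − 3).
Both groups share the factor (w**3 − 3).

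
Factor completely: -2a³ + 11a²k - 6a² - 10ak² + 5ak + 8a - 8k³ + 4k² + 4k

-(2a + k)(a - 2k - 1)(a - 4k + 4)

Group: a(-2a² + 7ak - 8a + 4k² - 4k) + (-2k - 1)(-2a² + 7ak - 8a + 4k² - 4k); both groups contain (-2a² + 7ak - 8a + 4k² - 4k), so (a - 2k - 1) is a factor with cofactor -2a² + 7ak - 8a + 4k² - 4k.
The cofactor groups again: -2a² + 7ak - 8a + 4k² - 4k = -a(2a + k) + (4k - 4)(2a + k); both groups contain (2a + k), giving -(a - 4k + 4)(2a + k).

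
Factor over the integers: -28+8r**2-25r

(8r+7)(r-4)

Need a pair with product 8·(-28) = -224 and sum -25: that's 7 and -32.
Split the middle term: 8r**2+7r - 32r-28 = r(8r+7) - 4(8r+7).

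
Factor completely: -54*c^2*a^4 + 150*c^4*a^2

Every term has a factor of 6*c^2*a^2. Then 25*c^2 - 9*a^2 = (5*c)² − (3*a)².

6*a^2*c^2*(5*c - 3*a)*(5*c + 3*a)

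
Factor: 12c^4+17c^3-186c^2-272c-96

Testing divisors of the constant over divisors of the leading coefficient, c = -2/3 is a root, so (3c+2) is a factor; dividing leaves 4c^3+3c^2-64c-48.
Next, c = -3/4 is a root, giving the factor (4c+3) and quotient c^2-16.
The remaining quadratic factors as (c-4)(c+4).

(3c+2)(4c+3)(c+4)(c-4)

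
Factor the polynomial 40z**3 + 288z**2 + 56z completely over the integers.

Pull out the common factor 8z, then factor the remaining trinomial.

8z(5z + 1)(z + 7)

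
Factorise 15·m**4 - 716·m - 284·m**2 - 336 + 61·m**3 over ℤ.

By the rational root theorem, m = -7/5 is a root, so (5·m + 7) is a factor; dividing leaves 3·m**3 + 8·m**2 - 68·m - 48.
Then m = 4 is a root, so (m - 4) is a factor; dividing leaves 3·m**2 + 20·m + 12.
The remaining quadratic factors as (m + 6)(3·m + 2).

(3·m + 2)·(5·m + 7)·(m + 6)·(m - 4)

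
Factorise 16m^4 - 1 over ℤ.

(2m + 1)(2m - 1)(4m^2 + 1)

Difference of squares twice: with A = 2m and B = 1, A⁴ − B⁴ = (A² − B²)(A² + B²), and A² − B² factors again.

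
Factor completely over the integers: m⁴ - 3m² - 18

(m² + 3)(m² - 6)

Substitute u = m² to get a quadratic in u, then factor.
m² - 6 is irreducible over ℤ (6 is not a perfect square).
m² + 3 is irreducible over ℤ (always positive, so no real roots).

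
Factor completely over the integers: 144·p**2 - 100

4·(6·p + 5)·(6·p - 5)

Pull out the common factor 4; 36·p**2 - 25 is a difference of squares.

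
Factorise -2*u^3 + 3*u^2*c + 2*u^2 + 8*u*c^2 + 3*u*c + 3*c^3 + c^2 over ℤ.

Group: u*(-2*u^2 + 5*u*c + 2*u + 3*c^2 + c) + c*(-2*u^2 + 5*u*c + 2*u + 3*c^2 + c); both groups contain (-2*u^2 + 5*u*c + 2*u + 3*c^2 + c), so (u + c) is a factor with cofactor -2*u^2 + 5*u*c + 2*u + 3*c^2 + c.
The cofactor groups again: -2*u^2 + 5*u*c + 2*u + 3*c^2 + c = -u*(2*u + c) + (3*c + 1)*(2*u + c); both groups contain (2*u + c), giving -(u - 3*c - 1)*(2*u + c).

-(u - 3*c - 1)*(2*u + c)*(u + c)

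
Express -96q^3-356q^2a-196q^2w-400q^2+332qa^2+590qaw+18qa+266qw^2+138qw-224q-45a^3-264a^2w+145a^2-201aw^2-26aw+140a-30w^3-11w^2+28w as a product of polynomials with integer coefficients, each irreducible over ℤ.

Group: 2q(-48q^2+38qa+46qw-32q-5a^2-26aw+20a-5w^2+4w) + (9a+6w+7)(-48q^2+38qa+46qw-32q-5a^2-26aw+20a-5w^2+4w); both groups contain (-48q^2+38qa+46qw-32q-5a^2-26aw+20a-5w^2+4w), so (2q+9a+6w+7) is a factor with cofactor -48q^2+38qa+46qw-32q-5a^2-26aw+20a-5w^2+4w.
The cofactor groups again: -48q^2+38qa+46qw-32q-5a^2-26aw+20a-5w^2+4w = -8q(6q-a-5w+4) + (5a+w)(6q-a-5w+4); both groups contain (6q-a-5w+4), giving -(8q-5a-w)(6q-a-5w+4).

-(8q-5a-w)(6q-a-5w+4)(2q+9a+6w+7)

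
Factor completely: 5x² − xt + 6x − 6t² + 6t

(5x − 6t + 6)(x + t)

Group: x(5x − 6t + 6) + t(5x − 6t + 6); both groups contain (5x − 6t + 6).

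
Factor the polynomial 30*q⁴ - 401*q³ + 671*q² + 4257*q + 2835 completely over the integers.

(5*q + 9)*(6*q + 5)*(q - 7)*(q - 9)

By the rational root theorem, q = 7 is a root, so (q - 7) is a factor; dividing leaves 30*q³ - 191*q² - 666*q - 405.
Then q = -9/5 is a root, so (5*q + 9) is a factor; dividing leaves 6*q² - 49*q - 45.
The remaining quadratic factors as (q - 9)(6*q + 5).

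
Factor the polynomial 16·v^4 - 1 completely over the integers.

(2·v)⁴ − (1)⁴ = ((2·v)² − (1)²)((2·v)² + (1)²); the first factor splits again, the second (4·v^2 + 1) is irreducible.

(2·v + 1)·(2·v - 1)·(4·v^2 + 1)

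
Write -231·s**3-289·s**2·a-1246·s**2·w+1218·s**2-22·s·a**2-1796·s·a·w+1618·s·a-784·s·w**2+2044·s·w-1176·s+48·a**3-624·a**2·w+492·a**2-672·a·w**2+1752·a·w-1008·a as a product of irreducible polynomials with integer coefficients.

-(3·s-a+14·w-12)·(7·s+6·a)·(11·s+8·a+8·w-14)

Group: 3·s·(-77·s**2-122·s·a-56·s·w+98·s-48·a**2-48·a·w+84·a) + (-a+14·w-12)·(-77·s**2-122·s·a-56·s·w+98·s-48·a**2-48·a·w+84·a); both groups contain (-77·s**2-122·s·a-56·s·w+98·s-48·a**2-48·a·w+84·a), so (3·s-a+14·w-12) is a factor with cofactor -77·s**2-122·s·a-56·s·w+98·s-48·a**2-48·a·w+84·a.
The cofactor groups again: -77·s**2-122·s·a-56·s·w+98·s-48·a**2-48·a·w+84·a = -11·s·(7·s+6·a) + (-8·a-8·w+14)·(7·s+6·a); both groups contain (7·s+6·a), giving -(11·s+8·a+8·w-14)·(7·s+6·a).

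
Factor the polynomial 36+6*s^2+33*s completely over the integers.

Pull out the common factor 3, then factor the remaining trinomial.

3*(2*s+3)*(s+4)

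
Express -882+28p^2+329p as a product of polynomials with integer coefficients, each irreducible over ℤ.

Pull out the common factor 7, then factor the remaining trinomial.

7(4p-9)(p+14)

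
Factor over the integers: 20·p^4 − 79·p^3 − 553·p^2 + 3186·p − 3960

(4·p − 15)·(5·p − 11)·(p + 6)·(p − 4)

Testing divisors of the constant over divisors of the leading coefficient, p = 4 is a root, so (p − 4) divides it; the quotient is 20·p^3 + p^2 − 549·p + 990.
Continuing, p = 11/5 is a root, so (5·p − 11) divides it; the quotient is 4·p^2 + 9·p − 90.
The remaining quadratic factors as (4·p − 15)(p + 6).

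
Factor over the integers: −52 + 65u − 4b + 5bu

(5u − 4)(b + 13)

Group as (5bu − 4b) + (65u − 52) = b(5u − 4) + 13(5u − 4).
Both groups share the factor (5u − 4).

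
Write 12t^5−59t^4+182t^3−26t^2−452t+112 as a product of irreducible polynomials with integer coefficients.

By the rational root theorem, t = −4/3 is a root, so (3t+4) is a factor; dividing leaves 4t^4−25t^3+94t^2−134t+28.
Continuing, t = 2 is a root, so (t−2) divides it; the quotient is 4t^3−17t^2+60t−14.
Next, t = 1/4 is a root, so (4t−1) divides it; the quotient is t^2−4t+14.
The quadratic t^2−4t+14 has discriminant −40 < 0 and is irreducible over ℤ.

(3t+4)(4t−1)(t−2)(t^2−4t+14)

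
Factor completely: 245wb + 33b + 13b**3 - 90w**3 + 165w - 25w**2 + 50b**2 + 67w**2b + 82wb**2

-(9w - 13b - 11)(2w + b + 3)(5w + b)

Group: 2w(-45w**2 + 56wb + 55w + 13b**2 + 11b) + (b + 3)(-45w**2 + 56wb + 55w + 13b**2 + 11b); both groups contain (-45w**2 + 56wb + 55w + 13b**2 + 11b), so (2w + b + 3) is a factor with cofactor -45w**2 + 56wb + 55w + 13b**2 + 11b.
The cofactor groups again: -45w**2 + 56wb + 55w + 13b**2 + 11b = -5w(9w - 13b - 11) - b(9w - 13b - 11); both groups contain (9w - 13b - 11), giving -(5w + b)(9w - 13b - 11).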